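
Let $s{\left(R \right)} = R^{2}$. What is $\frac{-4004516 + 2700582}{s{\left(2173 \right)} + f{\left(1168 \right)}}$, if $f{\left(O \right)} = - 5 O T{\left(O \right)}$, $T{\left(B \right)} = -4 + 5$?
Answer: $- \frac{76702}{277417} \approx -0.27649$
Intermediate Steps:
$T{\left(B \right)} = 1$
$f{\left(O \right)} = - 5 O$ ($f{\left(O \right)} = - 5 O 1 = - 5 O$)
$\frac{-4004516 + 2700582}{s{\left(2173 \right)} + f{\left(1168 \right)}} = \frac{-4004516 + 2700582}{2173^{2} - 5840} = - \frac{1303934}{4721929 - 5840} = - \frac{1303934}{4716089} = \left(-1303934\right) \frac{1}{4716089} = - \frac{76702}{277417}$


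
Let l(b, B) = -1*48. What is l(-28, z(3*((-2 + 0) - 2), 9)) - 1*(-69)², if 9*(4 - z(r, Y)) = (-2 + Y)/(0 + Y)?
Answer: -4809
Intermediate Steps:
z(r, Y) = 4 - (-2 + Y)/(9*Y) (z(r, Y) = 4 - (-2 + Y)/(9*(0 + Y)) = 4 - (-2 + Y)/(9*Y))
l(b, B) = -48
l(-28, z(3*((-2 + 0) - 2), 9)) - 1*(-69)² = -48 - 1*(-69)² = -48 - 1*4761 = -48 - 4761 = -4809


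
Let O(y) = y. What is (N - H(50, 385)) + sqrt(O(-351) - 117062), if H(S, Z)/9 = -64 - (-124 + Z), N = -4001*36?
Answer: -141111 + I*sqrt(117413) ≈ -1.4111e+5 + 342.66*I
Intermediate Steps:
N = -144036
H(S, Z) = 540 - 9*Z (H(S, Z) = 9*(-64 - (-124 + Z)) = 9*(-64 + (124 - Z)) = 9*(60 - Z) = 540 - 9*Z)
(N - H(50, 385)) + sqrt(O(-351) - 117062) = (-144036 - (540 - 9*385)) + sqrt(-351 - 117062) = (-144036 - (540 - 3465)) + sqrt(-117413) = (-144036 - 1*(-2925)) + I*sqrt(117413) = (-144036 + 2925) + I*sqrt(117413) = -141111 + I*sqrt(117413)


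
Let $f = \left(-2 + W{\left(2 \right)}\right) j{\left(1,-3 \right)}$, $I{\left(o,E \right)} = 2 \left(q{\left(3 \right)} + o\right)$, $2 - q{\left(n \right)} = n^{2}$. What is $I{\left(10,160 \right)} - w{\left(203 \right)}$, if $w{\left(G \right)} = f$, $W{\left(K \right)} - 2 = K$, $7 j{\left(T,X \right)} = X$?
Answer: $\frac{48}{7} \approx 6.8571$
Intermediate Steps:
$q{\left(n \right)} = 2 - n^{2}$
$j{\left(T,X \right)} = \frac{X}{7}$
$W{\left(K \right)} = 2 + K$
$I{\left(o,E \right)} = -14 + 2 o$ ($I{\left(o,E \right)} = 2 \left(\left(2 - 3^{2}\right) + o\right) = 2 \left(\left(2 - 9\right) + o\right) = 2 \left(-7 + o\right) = -14 + 2 o$)
$f = - \frac{6}{7}$ ($f = \left(-2 + \left(2 + 2\right)\right) \frac{1}{7} \left(-3\right) = \left(-2 + 4\right) \left(- \frac{3}{7}\right) = 2 \left(- \frac{3}{7}\right) = - \frac{6}{7} \approx -0.85714$)
$w{\left(G \right)} = - \frac{6}{7}$
$I{\left(10,160 \right)} - w{\left(203 \right)} = \left(-14 + 2 \cdot 10\right) - - \frac{6}{7} = \left(-14 + 20\right) + \frac{6}{7} = 6 + \frac{6}{7} = \frac{48}{7}$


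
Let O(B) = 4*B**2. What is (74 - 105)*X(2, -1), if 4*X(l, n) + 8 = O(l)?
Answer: -62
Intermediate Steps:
X(l, n) = -2 + l**2 (X(l, n) = -2 + (4*l**2)/4 = -2 + l**2)
(74 - 105)*X(2, -1) = (74 - 105)*(-2 + 2**2) = -31*(-2 + 4) = -31*2 = -62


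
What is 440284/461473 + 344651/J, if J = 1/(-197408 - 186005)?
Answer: -60980737608139915/461473 ≈ -1.3214e+11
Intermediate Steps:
J = -1/383413 (J = 1/(-383413) = -1/383413 ≈ -2.6082e-6)
440284/461473 + 344651/J = 440284/461473 + 344651/(-1/383413) = 440284*(1/461473) + 344651*(-383413) = 440284/461473 - 132143673863 = -60980737608139915/461473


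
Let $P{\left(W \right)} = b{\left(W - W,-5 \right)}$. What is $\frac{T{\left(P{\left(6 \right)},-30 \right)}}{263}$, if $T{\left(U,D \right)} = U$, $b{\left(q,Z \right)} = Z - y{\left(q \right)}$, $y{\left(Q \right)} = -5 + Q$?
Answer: $0$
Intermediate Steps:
$b{\left(q,Z \right)} = 5 + Z - q$ ($b{\left(q,Z \right)} = Z - \left(-5 + q\right) = 5 + Z - q$)
$P{\left(W \right)} = 0$ ($P{\left(W \right)} = 5 - 5 - \left(W - W\right) = 5 - 5 - 0 = 5 - 5 + 0 = 0$)
$\frac{T{\left(P{\left(6 \right)},-30 \right)}}{263} = \frac{0}{263} = 0 \cdot \frac{1}{263} = 0$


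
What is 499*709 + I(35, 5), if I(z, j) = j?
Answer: 353796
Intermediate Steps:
499*709 + I(35, 5) = 499*709 + 5 = 353791 + 5 = 353796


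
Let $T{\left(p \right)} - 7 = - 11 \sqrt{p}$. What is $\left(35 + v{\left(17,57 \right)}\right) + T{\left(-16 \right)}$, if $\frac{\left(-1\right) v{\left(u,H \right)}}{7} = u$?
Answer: $-77 - 44 i \approx -77.0 - 44.0 i$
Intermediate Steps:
$T{\left(p \right)} = 7 - 11 \sqrt{p}$
$v{\left(u,H \right)} = - 7 u$
$\left(35 + v{\left(17,57 \right)}\right) + T{\left(-16 \right)} = \left(35 - 119\right) + \left(7 - 11 \sqrt{-16}\right) = \left(35 - 119\right) + \left(7 - 11 \cdot 4 i\right) = -84 + \left(7 - 44 i\right) = -77 - 44 i$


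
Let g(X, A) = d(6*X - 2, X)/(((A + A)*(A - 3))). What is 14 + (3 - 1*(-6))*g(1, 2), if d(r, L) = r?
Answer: 5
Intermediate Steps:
g(X, A) = (-2 + 6*X)/(2*A*(-3 + A)) (g(X, A) = (6*X - 2)/(((A + A)*(A - 3))) = (-2 + 6*X)/(((2*A)*(-3 + A))) = (-2 + 6*X)/((2*A*(-3 + A))) = (-2 + 6*X)*(1/(2*A*(-3 + A))) = (-2 + 6*X)/(2*A*(-3 + A)))
14 + (3 - 1*(-6))*g(1, 2) = 14 + (3 - 1*(-6))*((-1 + 3*1)/(2*(-3 + 2))) = 14 + (3 + 6)*((½)*(-1 + 3)/(-1)) = 14 + 9*((½)*(-1)*2) = 14 + 9*(-1) = 14 - 9 = 5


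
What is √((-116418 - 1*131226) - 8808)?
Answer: 2*I*√64113 ≈ 506.41*I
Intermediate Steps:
√((-116418 - 1*131226) - 8808) = √((-116418 - 131226) - 8808) = √(-247644 - 8808) = √(-256452) = 2*I*√64113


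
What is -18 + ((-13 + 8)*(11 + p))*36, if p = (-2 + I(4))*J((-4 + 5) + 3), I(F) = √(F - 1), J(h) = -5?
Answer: -3798 + 900*√3 ≈ -2239.2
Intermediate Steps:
I(F) = √(-1 + F)
p = 10 - 5*√3 (p = (-2 + √(-1 + 4))*(-5) = (-2 + √3)*(-5) = 10 - 5*√3 ≈ 1.3397)
-18 + ((-13 + 8)*(11 + p))*36 = -18 + ((-13 + 8)*(11 + (10 - 5*√3)))*36 = -18 - 5*(21 - 5*√3)*36 = -18 + (-105 + 25*√3)*36 = -18 + (-3780 + 900*√3) = -3798 + 900*√3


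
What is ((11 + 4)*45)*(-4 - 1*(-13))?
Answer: 6075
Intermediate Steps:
((11 + 4)*45)*(-4 - 1*(-13)) = (15*45)*(-4 + 13) = 675*9 = 6075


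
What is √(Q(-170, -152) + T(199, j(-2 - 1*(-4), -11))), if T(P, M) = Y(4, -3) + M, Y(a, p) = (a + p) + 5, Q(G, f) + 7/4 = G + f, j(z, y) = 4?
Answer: I*√1255/2 ≈ 17.713*I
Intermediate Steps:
Q(G, f) = -7/4 + G + f (Q(G, f) = -7/4 + (G + f) = -7/4 + G + f)
Y(a, p) = 5 + a + p
T(P, M) = 6 + M (T(P, M) = (5 + 4 - 3) + M = 6 + M)
√(Q(-170, -152) + T(199, j(-2 - 1*(-4), -11))) = √((-7/4 - 170 - 152) + (6 + 4)) = √(-1295/4 + 10) = √(-1255/4) = I*√1255/2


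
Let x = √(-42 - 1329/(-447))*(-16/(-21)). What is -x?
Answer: -16*I*√866435/3129 ≈ -4.7597*I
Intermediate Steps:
x = 16*I*√866435/3129 (x = √(-42 - 1329*(-1/447))*(-16*(-1/21)) = √(-42 + 443/149)*(16/21) = √(-5815/149)*(16/21) = (I*√866435/149)*(16/21) = 16*I*√866435/3129 ≈ 4.7597*I)
-x = -16*I*√866435/3129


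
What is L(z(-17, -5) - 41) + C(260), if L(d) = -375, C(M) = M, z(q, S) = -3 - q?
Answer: -115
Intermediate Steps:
L(z(-17, -5) - 41) + C(260) = -375 + 260 = -115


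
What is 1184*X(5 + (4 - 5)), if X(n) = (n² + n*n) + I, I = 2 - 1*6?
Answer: 33152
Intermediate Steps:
I = -4 (I = 2 - 6 = -4)
X(n) = -4 + 2*n² (X(n) = (n² + n*n) - 4 = (n² + n²) - 4 = 2*n² - 4 = -4 + 2*n²)
1184*X(5 + (4 - 5)) = 1184*(-4 + 2*(5 + (4 - 5))²) = 1184*(-4 + 2*(5 - 1)²) = 1184*(-4 + 2*4²) = 1184*(-4 + 2*16) = 1184*(-4 + 32) = 1184*28 = 33152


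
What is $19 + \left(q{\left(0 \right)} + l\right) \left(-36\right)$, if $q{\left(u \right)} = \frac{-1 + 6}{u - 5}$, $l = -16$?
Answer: $631$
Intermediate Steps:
$q{\left(u \right)} = \frac{5}{-5 + u}$
$19 + \left(q{\left(0 \right)} + l\right) \left(-36\right) = 19 + \left(\frac{5}{-5 + 0} - 16\right) \left(-36\right) = 19 + \left(\frac{5}{-5} - 16\right) \left(-36\right) = 19 + \left(5 \left(- \frac{1}{5}\right) - 16\right) \left(-36\right) = 19 + \left(-1 - 16\right) \left(-36\right) = 19 - -612 = 19 + 612 = 631$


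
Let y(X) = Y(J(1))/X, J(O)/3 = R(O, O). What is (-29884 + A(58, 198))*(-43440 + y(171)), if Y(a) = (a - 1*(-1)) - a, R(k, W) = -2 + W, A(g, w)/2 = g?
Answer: 221123818552/171 ≈ 1.2931e+9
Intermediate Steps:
A(g, w) = 2*g
J(O) = -6 + 3*O (J(O) = 3*(-2 + O) = -6 + 3*O)
Y(a) = 1 (Y(a) = (a + 1) - a = (1 + a) - a = 1)
y(X) = 1/X
(-29884 + A(58, 198))*(-43440 + y(171)) = (-29884 + 2*58)*(-43440 + 1/171) = (-29884 + 116)*(-43440 + 1/171) = -29768*(-7428239/171) = 221123818552/171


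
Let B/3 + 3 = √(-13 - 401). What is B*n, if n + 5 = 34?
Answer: -261 + 261*I*√46 ≈ -261.0 + 1770.2*I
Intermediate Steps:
n = 29 (n = -5 + 34 = 29)
B = -9 + 9*I*√46 (B = -9 + 3*√(-13 - 401) = -9 + 3*√(-414) = -9 + 3*(3*I*√46) = -9 + 9*I*√46 ≈ -9.0 + 61.041*I)
B*n = (-9 + 9*I*√46)*29 = -261 + 261*I*√46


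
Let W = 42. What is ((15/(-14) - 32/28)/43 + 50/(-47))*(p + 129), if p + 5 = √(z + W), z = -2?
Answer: -1956534/14147 - 31557*√10/14147 ≈ -145.35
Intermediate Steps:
p = -5 + 2*√10 (p = -5 + √(-2 + 42) = -5 + √40 = -5 + 2*√10 ≈ 1.3246)
((15/(-14) - 32/28)/43 + 50/(-47))*(p + 129) = ((15/(-14) - 32/28)/43 + 50/(-47))*((-5 + 2*√10) + 129) = ((15*(-1/14) - 32*1/28)*(1/43) + 50*(-1/47))*(124 + 2*√10) = ((-15/14 - 8/7)*(1/43) - 50/47)*(124 + 2*√10) = (-31/14*1/43 - 50/47)*(124 + 2*√10) = (-31/602 - 50/47)*(124 + 2*√10) = -31557*(124 + 2*√10)/28294 = -1956534/14147 - 31557*√10/14147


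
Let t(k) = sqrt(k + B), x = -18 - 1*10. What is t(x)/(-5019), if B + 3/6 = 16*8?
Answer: -sqrt(398)/10038 ≈ -0.0019874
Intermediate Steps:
B = 255/2 (B = -1/2 + 16*8 = -1/2 + 128 = 255/2 ≈ 127.50)
x = -28 (x = -18 - 10 = -28)
t(k) = sqrt(255/2 + k) (t(k) = sqrt(k + 255/2) = sqrt(255/2 + k))
t(x)/(-5019) = (sqrt(510 + 4*(-28))/2)/(-5019) = (sqrt(510 - 112)/2)*(-1/5019) = (sqrt(398)/2)*(-1/5019) = -sqrt(398)/10038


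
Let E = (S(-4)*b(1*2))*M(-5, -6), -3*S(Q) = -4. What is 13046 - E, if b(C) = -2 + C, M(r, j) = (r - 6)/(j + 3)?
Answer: 13046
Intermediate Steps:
S(Q) = 4/3 (S(Q) = -1/3*(-4) = 4/3)
M(r, j) = (-6 + r)/(3 + j)
E = 0 (E = (4*(-2 + 1*2)/3)*((-6 - 5)/(3 - 6)) = (4*(-2 + 2)/3)*(-11/(-3)) = ((4/3)*0)*(-1/3*(-11)) = 0*(11/3) = 0)
13046 - E = 13046 - 1*0 = 13046 + 0 = 13046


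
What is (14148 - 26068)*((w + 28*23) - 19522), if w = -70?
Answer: 225860160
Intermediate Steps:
(14148 - 26068)*((w + 28*23) - 19522) = (14148 - 26068)*((-70 + 28*23) - 19522) = -11920*((-70 + 644) - 19522) = -11920*(574 - 19522) = -11920*(-18948) = 225860160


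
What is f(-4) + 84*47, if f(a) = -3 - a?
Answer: 3949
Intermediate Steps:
f(-4) + 84*47 = (-3 - 1*(-4)) + 84*47 = (-3 + 4) + 3948 = 1 + 3948 = 3949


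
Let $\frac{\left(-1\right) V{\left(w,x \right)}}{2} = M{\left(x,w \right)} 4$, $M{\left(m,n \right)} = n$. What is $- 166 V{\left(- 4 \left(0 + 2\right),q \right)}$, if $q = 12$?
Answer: $-10624$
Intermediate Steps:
$V{\left(w,x \right)} = - 8 w$ ($V{\left(w,x \right)} = - 2 w 4 = - 2 \cdot 4 w = - 8 w$)
$- 166 V{\left(- 4 \left(0 + 2\right),q \right)} = - 166 \left(- 8 \left(- 4 \left(0 + 2\right)\right)\right) = - 166 \left(- 8 \left(\left(-4\right) 2\right)\right) = - 166 \left(\left(-8\right) \left(-8\right)\right) = \left(-166\right) 64 = -10624$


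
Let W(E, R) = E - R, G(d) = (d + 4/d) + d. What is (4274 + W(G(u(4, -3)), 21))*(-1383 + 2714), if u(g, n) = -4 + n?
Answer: 39489439/7 ≈ 5.6413e+6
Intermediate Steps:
G(d) = 2*d + 4/d
(4274 + W(G(u(4, -3)), 21))*(-1383 + 2714) = (4274 + ((2*(-4 - 3) + 4/(-4 - 3)) - 1*21))*(-1383 + 2714) = (4274 + ((2*(-7) + 4/(-7)) - 21))*1331 = (4274 + ((-14 + 4*(-1/7)) - 21))*1331 = (4274 + ((-14 - 4/7) - 21))*1331 = (4274 + (-102/7 - 21))*1331 = (4274 - 249/7)*1331 = (29669/7)*1331 = 39489439/7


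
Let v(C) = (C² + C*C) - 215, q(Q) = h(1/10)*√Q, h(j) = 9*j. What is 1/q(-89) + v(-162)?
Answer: 52273 - 10*I*√89/801 ≈ 52273.0 - 0.11778*I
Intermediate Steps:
q(Q) = 9*√Q/10 (q(Q) = (9/10)*√Q = (9*(⅒))*√Q = 9*√Q/10)
v(C) = -215 + 2*C² (v(C) = (C² + C²) - 215 = 2*C² - 215 = -215 + 2*C²)
1/q(-89) + v(-162) = 1/(9*√(-89)/10) + (-215 + 2*(-162)²) = 1/(9*(I*√89)/10) + (-215 + 2*26244) = 1/(9*I*√89/10) + (-215 + 52488) = -10*I*√89/801 + 52273 = 52273 - 10*I*√89/801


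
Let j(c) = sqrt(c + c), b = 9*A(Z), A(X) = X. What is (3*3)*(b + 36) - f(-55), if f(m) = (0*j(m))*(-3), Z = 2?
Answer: 486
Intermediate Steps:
b = 18 (b = 9*2 = 18)
j(c) = sqrt(2)*sqrt(c) (j(c) = sqrt(2*c) = sqrt(2)*sqrt(c))
f(m) = 0 (f(m) = (0*(sqrt(2)*sqrt(m)))*(-3) = 0*(-3) = 0)
(3*3)*(b + 36) - f(-55) = (3*3)*(18 + 36) - 1*0 = 9*54 + 0 = 486 + 0 = 486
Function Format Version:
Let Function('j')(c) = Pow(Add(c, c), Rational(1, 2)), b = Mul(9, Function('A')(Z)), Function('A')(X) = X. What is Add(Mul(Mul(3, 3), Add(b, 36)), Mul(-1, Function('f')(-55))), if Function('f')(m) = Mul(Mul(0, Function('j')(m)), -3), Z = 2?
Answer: 486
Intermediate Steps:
b = 18 (b = Mul(9, 2) = 18)
Function('j')(c) = Mul(Pow(2, Rational(1, 2)), Pow(c, Rational(1, 2))) (Function('j')(c) = Pow(Mul(2, c), Rational(1, 2)) = Mul(Pow(2, Rational(1, 2)), Pow(c, Rational(1, 2))))
Function('f')(m) = 0 (Function('f')(m) = Mul(Mul(0, Mul(Pow(2, Rational(1, 2)), Pow(m, Rational(1, 2)))), -3) = Mul(0, -3) = 0)
Add(Mul(Mul(3, 3), Add(b, 36)), Mul(-1, Function('f')(-55))) = Add(Mul(Mul(3, 3), Add(18, 36)), Mul(-1, 0)) = Add(Mul(9, 54), 0) = Add(486, 0) = 486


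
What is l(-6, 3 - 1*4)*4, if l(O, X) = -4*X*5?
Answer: 80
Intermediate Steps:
l(O, X) = -20*X
l(-6, 3 - 1*4)*4 = -20*(3 - 1*4)*4 = -20*(3 - 4)*4 = -20*(-1)*4 = 20*4 = 80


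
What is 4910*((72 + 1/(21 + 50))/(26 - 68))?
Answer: -12552415/1491 ≈ -8418.8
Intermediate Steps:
4910*((72 + 1/(21 + 50))/(26 - 68)) = 4910*((72 + 1/71)/(-42)) = 4910*((72 + 1/71)*(-1/42)) = 4910*((5113/71)*(-1/42)) = 4910*(-5113/2982) = -12552415/1491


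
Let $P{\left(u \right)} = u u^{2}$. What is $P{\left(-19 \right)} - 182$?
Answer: $-7041$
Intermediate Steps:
$P{\left(u \right)} = u^{3}$
$P{\left(-19 \right)} - 182 = \left(-19\right)^{3} - 182 = -6859 - 182 = -7041$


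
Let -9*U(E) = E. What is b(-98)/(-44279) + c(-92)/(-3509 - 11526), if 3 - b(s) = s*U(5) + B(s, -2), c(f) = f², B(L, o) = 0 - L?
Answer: -3352775029/5991612885 ≈ -0.55958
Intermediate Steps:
U(E) = -E/9
B(L, o) = -L
b(s) = 3 + 14*s/9 (b(s) = 3 - (s*(-⅑*5) - s) = 3 - (s*(-5/9) - s) = 3 - (-5*s/9 - s) = 3 - (-14)*s/9 = 3 + 14*s/9)
b(-98)/(-44279) + c(-92)/(-3509 - 11526) = (3 + (14/9)*(-98))/(-44279) + (-92)²/(-3509 - 11526) = (3 - 1372/9)*(-1/44279) + 8464/(-15035) = -1345/9*(-1/44279) + 8464*(-1/15035) = 1345/398511 - 8464/15035 = -3352775029/5991612885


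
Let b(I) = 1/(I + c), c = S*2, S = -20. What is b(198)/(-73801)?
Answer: -1/11660558 ≈ -8.5759e-8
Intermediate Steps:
c = -40 (c = -20*2 = -40)
b(I) = 1/(-40 + I) (b(I) = 1/(I - 40) = 1/(-40 + I))
b(198)/(-73801) = 1/((-40 + 198)*(-73801)) = -1/73801/158 = (1/158)*(-1/73801) = -1/11660558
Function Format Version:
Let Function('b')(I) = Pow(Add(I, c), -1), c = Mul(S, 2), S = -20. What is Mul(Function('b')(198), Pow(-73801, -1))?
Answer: Rational(-1, 11660558) ≈ -8.5759e-8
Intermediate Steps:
c = -40 (c = Mul(-20, 2) = -40)
Function('b')(I) = Pow(Add(-40, I), -1) (Function('b')(I) = Pow(Add(I, -40), -1) = Pow(Add(-40, I), -1))
Mul(Function('b')(198), Pow(-73801, -1)) = Mul(Pow(Add(-40, 198), -1), Pow(-73801, -1)) = Mul(Pow(158, -1), Rational(-1, 73801)) = Mul(Rational(1, 158), Rational(-1, 73801)) = Rational(-1, 11660558)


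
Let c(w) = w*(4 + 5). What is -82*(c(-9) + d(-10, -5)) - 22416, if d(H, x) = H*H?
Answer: -23974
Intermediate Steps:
d(H, x) = H²
c(w) = 9*w (c(w) = w*9 = 9*w)
-82*(c(-9) + d(-10, -5)) - 22416 = -82*(9*(-9) + (-10)²) - 22416 = -82*(-81 + 100) - 22416 = -82*19 - 22416 = -1558 - 22416 = -23974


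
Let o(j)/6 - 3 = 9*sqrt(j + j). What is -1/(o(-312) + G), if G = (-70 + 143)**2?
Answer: I/(-5347*I + 216*sqrt(39)) ≈ -0.00017583 + 4.4358e-5*I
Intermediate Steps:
o(j) = 18 + 54*sqrt(2)*sqrt(j) (o(j) = 18 + 6*(9*sqrt(j + j)) = 18 + 6*(9*sqrt(2*j)) = 18 + 6*(9*(sqrt(2)*sqrt(j))) = 18 + 6*(9*sqrt(2)*sqrt(j)) = 18 + 54*sqrt(2)*sqrt(j))
G = 5329 (G = 73**2 = 5329)
-1/(o(-312) + G) = -1/((18 + 54*sqrt(2)*sqrt(-312)) + 5329) = -1/((18 + 54*sqrt(2)*(2*I*sqrt(78))) + 5329) = -1/((18 + 216*I*sqrt(39)) + 5329) = -1/(5347 + 216*I*sqrt(39))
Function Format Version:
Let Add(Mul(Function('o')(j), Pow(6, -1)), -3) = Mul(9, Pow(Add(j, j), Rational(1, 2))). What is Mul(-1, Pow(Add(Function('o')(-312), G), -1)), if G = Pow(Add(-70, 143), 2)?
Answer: Mul(I, Pow(Add(Mul(-5347, I), Mul(216, Pow(39, Rational(1, 2)))), -1)) ≈ Add(-0.00017583, Mul(4.4358e-5, I))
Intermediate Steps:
Function('o')(j) = Add(18, Mul(54, Pow(2, Rational(1, 2)), Pow(j, Rational(1, 2)))) (Function('o')(j) = Add(18, Mul(6, Mul(9, Pow(Add(j, j), Rational(1, 2))))) = Add(18, Mul(6, Mul(9, Pow(Mul(2, j), Rational(1, 2))))) = Add(18, Mul(6, Mul(9, Mul(Pow(2, Rational(1, 2)), Pow(j, Rational(1, 2)))))) = Add(18, Mul(6, Mul(9, Pow(2, Rational(1, 2)), Pow(j, Rational(1, 2))))) = Add(18, Mul(54, Pow(2, Rational(1, 2)), Pow(j, Rational(1, 2)))))
G = 5329 (G = Pow(73, 2) = 5329)
Mul(-1, Pow(Add(Function('o')(-312), G), -1)) = Mul(-1, Pow(Add(Add(18, Mul(54, Pow(2, Rational(1, 2)), Pow(-312, Rational(1, 2)))), 5329), -1)) = Mul(-1, Pow(Add(Add(18, Mul(54, Pow(2, Rational(1, 2)), Mul(2, I, Pow(78, Rational(1, 2))))), 5329), -1)) = Mul(-1, Pow(Add(Add(18, Mul(216, I, Pow(39, Rational(1, 2)))), 5329), -1)) = Mul(-1, Pow(Add(5347, Mul(216, I, Pow(39, Rational(1, 2)))), -1))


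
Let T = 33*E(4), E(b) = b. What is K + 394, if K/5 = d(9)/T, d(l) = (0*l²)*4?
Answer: 394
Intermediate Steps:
d(l) = 0 (d(l) = 0*4 = 0)
T = 132 (T = 33*4 = 132)
K = 0 (K = 5*(0/132) = 5*(0*(1/132)) = 5*0 = 0)
K + 394 = 0 + 394 = 394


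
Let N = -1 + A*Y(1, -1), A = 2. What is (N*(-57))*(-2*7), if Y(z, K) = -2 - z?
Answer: -5586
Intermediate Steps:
N = -7 (N = -1 + 2*(-2 - 1*1) = -1 + 2*(-2 - 1) = -1 + 2*(-3) = -1 - 6 = -7)
(N*(-57))*(-2*7) = (-7*(-57))*(-2*7) = 399*(-14) = -5586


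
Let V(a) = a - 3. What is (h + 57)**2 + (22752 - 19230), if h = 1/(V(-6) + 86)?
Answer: 40154038/5929 ≈ 6772.5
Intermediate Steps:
V(a) = -3 + a
h = 1/77 (h = 1/((-3 - 6) + 86) = 1/(-9 + 86) = 1/77 ≈ 0.012987)
(h + 57)**2 + (22752 - 19230) = (1/77 + 57)**2 + (22752 - 19230) = (4390/77)**2 + 3522 = 19272100/5929 + 3522 = 40154038/5929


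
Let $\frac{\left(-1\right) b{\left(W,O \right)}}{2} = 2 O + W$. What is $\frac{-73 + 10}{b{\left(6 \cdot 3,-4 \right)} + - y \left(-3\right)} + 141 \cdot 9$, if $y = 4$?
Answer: $\frac{10215}{8} \approx 1276.9$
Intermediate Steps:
$b{\left(W,O \right)} = - 4 O - 2 W$ ($b{\left(W,O \right)} = - 2 \left(2 O + W\right) = - 2 \left(W + 2 O\right) = - 4 O - 2 W$)
$\frac{-73 + 10}{b{\left(6 \cdot 3,-4 \right)} + - y \left(-3\right)} + 141 \cdot 9 = \frac{-73 + 10}{\left(\left(-4\right) \left(-4\right) - 2 \cdot 6 \cdot 3\right) + \left(-1\right) 4 \left(-3\right)} + 141 \cdot 9 = - \frac{63}{\left(16 - 36\right) - -12} + 1269 = - \frac{63}{\left(16 - 36\right) + 12} + 1269 = - \frac{63}{-20 + 12} + 1269 = - \frac{63}{-8} + 1269 = \left(-63\right) \left(- \frac{1}{8}\right) + 1269 = \frac{63}{8} + 1269 = \frac{10215}{8}$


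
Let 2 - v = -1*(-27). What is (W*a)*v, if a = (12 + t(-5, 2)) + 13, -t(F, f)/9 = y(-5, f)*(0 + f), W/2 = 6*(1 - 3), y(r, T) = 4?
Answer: -28200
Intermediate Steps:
W = -24 (W = 2*(6*(1 - 3)) = 2*(6*(-2)) = 2*(-12) = -24)
v = -25 (v = 2 - (-1)*(-27) = 2 - 1*27 = 2 - 27 = -25)
t(F, f) = -36*f (t(F, f) = -36*(0 + f) = -36*f)
a = -47 (a = (12 - 36*2) + 13 = (12 - 72) + 13 = -60 + 13 = -47)
(W*a)*v = -24*(-47)*(-25) = 1128*(-25) = -28200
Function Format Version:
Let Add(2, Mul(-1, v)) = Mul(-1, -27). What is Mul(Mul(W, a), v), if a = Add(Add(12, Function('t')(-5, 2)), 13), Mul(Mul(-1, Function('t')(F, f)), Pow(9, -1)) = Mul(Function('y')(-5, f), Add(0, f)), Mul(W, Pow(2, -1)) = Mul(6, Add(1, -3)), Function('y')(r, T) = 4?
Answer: -28200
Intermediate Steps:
W = -24 (W = Mul(2, Mul(6, Add(1, -3))) = Mul(2, Mul(6, -2)) = Mul(2, -12) = -24)
v = -25 (v = Add(2, Mul(-1, Mul(-1, -27))) = Add(2, Mul(-1, 27)) = Add(2, -27) = -25)
Function('t')(F, f) = Mul(-36, f) (Function('t')(F, f) = Mul(-9, Mul(4, Add(0, f))) = Mul(-9, Mul(4, f)) = Mul(-36, f))
a = -47 (a = Add(Add(12, Mul(-36, 2)), 13) = Add(Add(12, -72), 13) = Add(-60, 13) = -47)
Mul(Mul(W, a), v) = Mul(Mul(-24, -47), -25) = Mul(1128, -25) = -28200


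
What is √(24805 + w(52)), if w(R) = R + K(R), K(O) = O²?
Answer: √27561 ≈ 166.02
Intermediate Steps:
w(R) = R + R²
√(24805 + w(52)) = √(24805 + 52*(1 + 52)) = √(24805 + 52*53) = √(24805 + 2756) = √27561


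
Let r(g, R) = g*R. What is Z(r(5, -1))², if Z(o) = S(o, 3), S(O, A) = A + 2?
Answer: 25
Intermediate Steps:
S(O, A) = 2 + A
r(g, R) = R*g
Z(o) = 5 (Z(o) = 2 + 3 = 5)
Z(r(5, -1))² = 5² = 25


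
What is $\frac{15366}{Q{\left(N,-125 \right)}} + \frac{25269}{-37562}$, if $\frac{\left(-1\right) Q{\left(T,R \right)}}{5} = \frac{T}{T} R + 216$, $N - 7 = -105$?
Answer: $- \frac{6468957}{187810} \approx -34.444$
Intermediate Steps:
$N = -98$ ($N = 7 - 105 = -98$)
$Q{\left(T,R \right)} = -1080 - 5 R$ ($Q{\left(T,R \right)} = - 5 \left(\frac{T}{T} R + 216\right) = - 5 \left(1 R + 216\right) = - 5 \left(R + 216\right) = - 5 \left(216 + R\right) = -1080 - 5 R$)
$\frac{15366}{Q{\left(N,-125 \right)}} + \frac{25269}{-37562} = \frac{15366}{-1080 - -625} + \frac{25269}{-37562} = \frac{15366}{-1080 + 625} + 25269 \left(- \frac{1}{37562}\right) = \frac{15366}{-455} - \frac{25269}{37562} = 15366 \left(- \frac{1}{455}\right) - \frac{25269}{37562} = - \frac{1182}{35} - \frac{25269}{37562} = - \frac{6468957}{187810}$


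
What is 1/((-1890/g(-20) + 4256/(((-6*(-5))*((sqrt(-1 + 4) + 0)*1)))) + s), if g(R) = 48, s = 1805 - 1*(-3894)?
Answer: 12868200/72813932921 - 107520*sqrt(3)/72813932921 ≈ 0.00017417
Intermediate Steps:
s = 5699 (s = 1805 + 3894 = 5699)
1/((-1890/g(-20) + 4256/(((-6*(-5))*((sqrt(-1 + 4) + 0)*1)))) + s) = 1/((-1890/48 + 4256/(((-6*(-5))*((sqrt(-1 + 4) + 0)*1)))) + 5699) = 1/((-1890*1/48 + 4256/((30*((sqrt(3) + 0)*1)))) + 5699) = 1/((-315/8 + 4256/((30*(sqrt(3)*1)))) + 5699) = 1/((-315/8 + 4256/((30*sqrt(3)))) + 5699) = 1/((-315/8 + 4256*(sqrt(3)/90)) + 5699) = 1/((-315/8 + 2128*sqrt(3)/45) + 5699) = 1/(45277/8 + 2128*sqrt(3)/45)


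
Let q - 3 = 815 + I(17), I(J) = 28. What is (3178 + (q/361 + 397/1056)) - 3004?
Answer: 67368277/381216 ≈ 176.72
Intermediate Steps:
q = 846 (q = 3 + (815 + 28) = 3 + 843 = 846)
(3178 + (q/361 + 397/1056)) - 3004 = (3178 + (846/361 + 397/1056)) - 3004 = (3178 + 1036693/381216) - 3004 = 1212541141/381216 - 3004 = 67368277/381216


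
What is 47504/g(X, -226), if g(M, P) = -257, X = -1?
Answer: -47504/257 ≈ -184.84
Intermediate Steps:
47504/g(X, -226) = 47504/(-257) = 47504*(-1/257) = -47504/257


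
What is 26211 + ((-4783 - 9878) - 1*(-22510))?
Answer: 34060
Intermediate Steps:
26211 + ((-4783 - 9878) - 1*(-22510)) = 26211 + (-14661 + 22510) = 26211 + 7849 = 34060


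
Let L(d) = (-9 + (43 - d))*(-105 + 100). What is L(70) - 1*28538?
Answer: -28358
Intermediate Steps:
L(d) = -170 + 5*d (L(d) = (34 - d)*(-5) = -170 + 5*d)
L(70) - 1*28538 = (-170 + 5*70) - 1*28538 = (-170 + 350) - 28538 = 180 - 28538 = -28358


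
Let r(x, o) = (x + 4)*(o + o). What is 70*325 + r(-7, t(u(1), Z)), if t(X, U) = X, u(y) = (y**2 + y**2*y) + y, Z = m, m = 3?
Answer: 22732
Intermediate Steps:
Z = 3
u(y) = y + y**2 + y**3 (u(y) = (y**2 + y**3) + y = y + y**2 + y**3)
r(x, o) = 2*o*(4 + x) (r(x, o) = (4 + x)*(2*o) = 2*o*(4 + x))
70*325 + r(-7, t(u(1), Z)) = 70*325 + 2*(1*(1 + 1 + 1**2))*(4 - 7) = 22750 + 2*(1*(1 + 1 + 1))*(-3) = 22750 + 2*(1*3)*(-3) = 22750 + 2*3*(-3) = 22750 - 18 = 22732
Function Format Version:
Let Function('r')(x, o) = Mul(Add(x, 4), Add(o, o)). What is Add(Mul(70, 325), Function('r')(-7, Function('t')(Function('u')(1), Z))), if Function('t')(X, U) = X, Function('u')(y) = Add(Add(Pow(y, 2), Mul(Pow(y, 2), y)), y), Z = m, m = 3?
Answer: 22732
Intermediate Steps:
Z = 3
Function('u')(y) = Add(y, Pow(y, 2), Pow(y, 3)) (Function('u')(y) = Add(Add(Pow(y, 2), Pow(y, 3)), y) = Add(y, Pow(y, 2), Pow(y, 3)))
Function('r')(x, o) = Mul(2, o, Add(4, x)) (Function('r')(x, o) = Mul(Add(4, x), Mul(2, o)) = Mul(2, o, Add(4, x)))
Add(Mul(70, 325), Function('r')(-7, Function('t')(Function('u')(1), Z))) = Add(Mul(70, 325), Mul(2, Mul(1, Add(1, 1, Pow(1, 2))), Add(4, -7))) = Add(22750, Mul(2, Mul(1, Add(1, 1, 1)), -3)) = Add(22750, Mul(2, Mul(1, 3), -3)) = Add(22750, Mul(2, 3, -3)) = Add(22750, -18) = 22732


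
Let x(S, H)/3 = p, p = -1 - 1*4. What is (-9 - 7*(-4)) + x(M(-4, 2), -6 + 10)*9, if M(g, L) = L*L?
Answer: -116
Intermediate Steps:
M(g, L) = L²
p = -5 (p = -1 - 4 = -5)
x(S, H) = -15 (x(S, H) = 3*(-5) = -15)
(-9 - 7*(-4)) + x(M(-4, 2), -6 + 10)*9 = (-9 - 7*(-4)) - 15*9 = (-9 + 28) - 135 = 19 - 135 = -116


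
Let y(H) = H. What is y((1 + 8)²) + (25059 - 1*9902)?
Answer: 15238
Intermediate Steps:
y((1 + 8)²) + (25059 - 1*9902) = (1 + 8)² + (25059 - 1*9902) = 9² + (25059 - 9902) = 81 + 15157 = 15238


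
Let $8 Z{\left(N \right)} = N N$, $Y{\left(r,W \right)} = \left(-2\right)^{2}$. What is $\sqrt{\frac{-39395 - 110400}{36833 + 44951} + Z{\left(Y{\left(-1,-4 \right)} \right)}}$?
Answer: $\frac{\sqrt{281602758}}{40892} \approx 0.41037$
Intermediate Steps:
$Y{\left(r,W \right)} = 4$
$Z{\left(N \right)} = \frac{N^{2}}{8}$ ($Z{\left(N \right)} = \frac{N N}{8} = \frac{N^{2}}{8}$)
$\sqrt{\frac{-39395 - 110400}{36833 + 44951} + Z{\left(Y{\left(-1,-4 \right)} \right)}} = \sqrt{\frac{-39395 - 110400}{36833 + 44951} + \frac{4^{2}}{8}} = \sqrt{- \frac{149795}{81784} + \frac{1}{8} \cdot 16} = \sqrt{\left(-149795\right) \frac{1}{81784} + 2} = \sqrt{- \frac{149795}{81784} + 2} = \sqrt{\frac{13773}{81784}} = \frac{\sqrt{281602758}}{40892}$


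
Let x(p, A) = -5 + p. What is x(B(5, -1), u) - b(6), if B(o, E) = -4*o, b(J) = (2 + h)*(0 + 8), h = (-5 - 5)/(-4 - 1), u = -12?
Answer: -57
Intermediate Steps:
h = 2 (h = -10/(-5) = -10*(-⅕) = 2)
b(J) = 32 (b(J) = (2 + 2)*(0 + 8) = 4*8 = 32)
x(B(5, -1), u) - b(6) = (-5 - 4*5) - 1*32 = (-5 - 20) - 32 = -25 - 32 = -57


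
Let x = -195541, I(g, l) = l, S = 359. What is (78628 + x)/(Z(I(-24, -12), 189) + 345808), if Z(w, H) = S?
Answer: -38971/115389 ≈ -0.33774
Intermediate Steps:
Z(w, H) = 359
(78628 + x)/(Z(I(-24, -12), 189) + 345808) = (78628 - 195541)/(359 + 345808) = -116913/346167 = -116913*1/346167 = -38971/115389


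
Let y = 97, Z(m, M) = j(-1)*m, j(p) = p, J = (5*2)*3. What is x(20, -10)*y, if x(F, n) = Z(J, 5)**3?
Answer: -2619000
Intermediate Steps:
J = 30 (J = 10*3 = 30)
Z(m, M) = -m
x(F, n) = -27000 (x(F, n) = (-1*30)**3 = (-30)**3 = -27000)
x(20, -10)*y = -27000*97 = -2619000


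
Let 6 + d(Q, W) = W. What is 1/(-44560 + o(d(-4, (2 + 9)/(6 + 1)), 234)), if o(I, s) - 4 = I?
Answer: -7/311923 ≈ -2.2441e-5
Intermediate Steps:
d(Q, W) = -6 + W
o(I, s) = 4 + I
1/(-44560 + o(d(-4, (2 + 9)/(6 + 1)), 234)) = 1/(-44560 + (4 + (-6 + (2 + 9)/(6 + 1)))) = 1/(-44560 + (4 + (-6 + 11/7))) = 1/(-44560 + (4 - 31/7)) = 1/(-44560 - 3/7) = 1/(-311923/7) = -7/311923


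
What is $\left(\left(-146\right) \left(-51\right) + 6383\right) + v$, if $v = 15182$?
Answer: $29011$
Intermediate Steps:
$\left(\left(-146\right) \left(-51\right) + 6383\right) + v = \left(\left(-146\right) \left(-51\right) + 6383\right) + 15182 = \left(7446 + 6383\right) + 15182 = 13829 + 15182 = 29011$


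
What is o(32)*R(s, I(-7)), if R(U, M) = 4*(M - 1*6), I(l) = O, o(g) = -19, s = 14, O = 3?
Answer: 228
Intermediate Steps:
I(l) = 3
R(U, M) = -24 + 4*M (R(U, M) = 4*(M - 6) = 4*(-6 + M) = -24 + 4*M)
o(32)*R(s, I(-7)) = -19*(-24 + 4*3) = -19*(-24 + 12) = -19*(-12) = 228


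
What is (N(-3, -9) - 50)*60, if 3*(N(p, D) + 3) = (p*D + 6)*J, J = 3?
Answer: -1200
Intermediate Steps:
N(p, D) = 3 + D*p (N(p, D) = -3 + ((p*D + 6)*3)/3 = -3 + ((D*p + 6)*3)/3 = -3 + ((6 + D*p)*3)/3 = -3 + (18 + 3*D*p)/3 = -3 + (6 + D*p) = 3 + D*p)
(N(-3, -9) - 50)*60 = ((3 - 9*(-3)) - 50)*60 = ((3 + 27) - 50)*60 = (30 - 50)*60 = -20*60 = -1200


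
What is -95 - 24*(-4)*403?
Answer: 38593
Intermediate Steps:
-95 - 24*(-4)*403 = -95 + 96*403 = -95 + 38688 = 38593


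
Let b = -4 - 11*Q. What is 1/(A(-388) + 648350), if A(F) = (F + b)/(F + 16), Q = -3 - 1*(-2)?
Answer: 124/80395527 ≈ 1.5424e-6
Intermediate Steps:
Q = -1 (Q = -3 + 2 = -1)
b = 7 (b = -4 - 11*(-1) = -4 + 11 = 7)
A(F) = (7 + F)/(16 + F) (A(F) = (F + 7)/(F + 16) = (7 + F)/(16 + F))
1/(A(-388) + 648350) = 1/((7 - 388)/(16 - 388) + 648350) = 1/(-381/(-372) + 648350) = 1/(-1/372*(-381) + 648350) = 1/(127/124 + 648350) = 1/(80395527/124) = 124/80395527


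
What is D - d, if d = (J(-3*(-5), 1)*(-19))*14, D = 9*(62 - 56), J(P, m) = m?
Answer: 320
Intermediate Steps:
D = 54 (D = 9*6 = 54)
d = -266 (d = (1*(-19))*14 = -19*14 = -266)
D - d = 54 - 1*(-266) = 54 + 266 = 320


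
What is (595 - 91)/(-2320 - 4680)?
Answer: -9/125 ≈ -0.072000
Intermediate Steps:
(595 - 91)/(-2320 - 4680) = 504/(-7000) = 504*(-1/7000) = -9/125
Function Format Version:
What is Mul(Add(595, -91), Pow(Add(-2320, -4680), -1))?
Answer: Rational(-9, 125) ≈ -0.072000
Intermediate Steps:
Mul(Add(595, -91), Pow(Add(-2320, -4680), -1)) = Mul(504, Pow(-7000, -1)) = Mul(504, Rational(-1, 7000)) = Rational(-9, 125)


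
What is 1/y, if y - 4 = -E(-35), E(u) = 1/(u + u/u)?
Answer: 34/137 ≈ 0.24818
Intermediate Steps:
E(u) = 1/(1 + u) (E(u) = 1/(u + 1) = 1/(1 + u))
y = 137/34 (y = 4 - 1/(1 - 35) = 4 - 1/(-34) = 4 - 1*(-1/34) = 4 + 1/34 = 137/34 ≈ 4.0294)
1/y = 1/(137/34) = 34/137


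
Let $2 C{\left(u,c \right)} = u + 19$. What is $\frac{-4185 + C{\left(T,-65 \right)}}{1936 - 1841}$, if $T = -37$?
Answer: $- \frac{4194}{95} \approx -44.147$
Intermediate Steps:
$C{\left(u,c \right)} = \frac{19}{2} + \frac{u}{2}$ ($C{\left(u,c \right)} = \frac{u + 19}{2} = \frac{19 + u}{2} = \frac{19}{2} + \frac{u}{2}$)
$\frac{-4185 + C{\left(T,-65 \right)}}{1936 - 1841} = \frac{-4185 + \left(\frac{19}{2} + \frac{1}{2} \left(-37\right)\right)}{1936 - 1841} = \frac{-4185 + \left(\frac{19}{2} - \frac{37}{2}\right)}{95} = \left(-4185 - 9\right) \frac{1}{95} = \left(-4194\right) \frac{1}{95} = - \frac{4194}{95}$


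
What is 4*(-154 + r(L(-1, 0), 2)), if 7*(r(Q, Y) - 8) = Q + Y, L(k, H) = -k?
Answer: -4076/7 ≈ -582.29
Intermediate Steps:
r(Q, Y) = 8 + Q/7 + Y/7 (r(Q, Y) = 8 + (Q + Y)/7 = 8 + (Q/7 + Y/7) = 8 + Q/7 + Y/7)
4*(-154 + r(L(-1, 0), 2)) = 4*(-154 + (8 + (-1*(-1))/7 + (⅐)*2)) = 4*(-154 + (8 + (⅐)*1 + 2/7)) = 4*(-154 + (8 + ⅐ + 2/7)) = 4*(-154 + 59/7) = 4*(-1019/7) = -4076/7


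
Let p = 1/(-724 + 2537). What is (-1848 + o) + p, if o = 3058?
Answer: 2193731/1813 ≈ 1210.0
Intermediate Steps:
p = 1/1813 ≈ 0.00055157
(-1848 + o) + p = (-1848 + 3058) + 1/1813 = 1210 + 1/1813 = 2193731/1813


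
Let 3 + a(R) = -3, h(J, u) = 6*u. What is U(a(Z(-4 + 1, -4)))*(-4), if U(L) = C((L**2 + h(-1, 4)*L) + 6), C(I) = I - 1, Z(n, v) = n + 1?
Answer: 412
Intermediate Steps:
Z(n, v) = 1 + n
a(R) = -6 (a(R) = -3 - 3 = -6)
C(I) = -1 + I
U(L) = 5 + L**2 + 24*L (U(L) = -1 + ((L**2 + (6*4)*L) + 6) = -1 + ((L**2 + 24*L) + 6) = -1 + (6 + L**2 + 24*L) = 5 + L**2 + 24*L)
U(a(Z(-4 + 1, -4)))*(-4) = (5 + (-6)**2 + 24*(-6))*(-4) = (5 + 36 - 144)*(-4) = -103*(-4) = 412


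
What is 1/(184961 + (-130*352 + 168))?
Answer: 1/139369 ≈ 7.1752e-6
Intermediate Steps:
1/(184961 + (-130*352 + 168)) = 1/(184961 + (-45760 + 168)) = 1/(184961 - 45592) = 1/139369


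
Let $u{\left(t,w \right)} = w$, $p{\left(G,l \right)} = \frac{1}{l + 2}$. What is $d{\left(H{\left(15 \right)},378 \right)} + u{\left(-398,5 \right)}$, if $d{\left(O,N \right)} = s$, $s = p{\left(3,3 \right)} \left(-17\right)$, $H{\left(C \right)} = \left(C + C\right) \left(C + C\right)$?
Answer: $\frac{8}{5} \approx 1.6$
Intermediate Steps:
$p{\left(G,l \right)} = \frac{1}{2 + l}$
$H{\left(C \right)} = 4 C^{2}$ ($H{\left(C \right)} = 2 C 2 C = 4 C^{2}$)
$s = - \frac{17}{5}$ ($s = \frac{1}{2 + 3} \left(-17\right) = \frac{1}{5} \left(-17\right) = - \frac{17}{5} \approx -3.4$)
$d{\left(O,N \right)} = - \frac{17}{5}$
$d{\left(H{\left(15 \right)},378 \right)} + u{\left(-398,5 \right)} = - \frac{17}{5} + 5 = \frac{8}{5}$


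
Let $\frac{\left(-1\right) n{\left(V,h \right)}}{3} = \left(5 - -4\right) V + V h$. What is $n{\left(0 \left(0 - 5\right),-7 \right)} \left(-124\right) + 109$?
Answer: $109$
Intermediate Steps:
$n{\left(V,h \right)} = - 27 V - 3 V h$ ($n{\left(V,h \right)} = - 3 \left(\left(5 - -4\right) V + V h\right) = - 3 \left(\left(5 + 4\right) V + V h\right) = - 3 \left(9 V + V h\right) = - 27 V - 3 V h$)
$n{\left(0 \left(0 - 5\right),-7 \right)} \left(-124\right) + 109 = - 3 \cdot 0 \left(0 - 5\right) \left(9 - 7\right) \left(-124\right) + 109 = \left(-3\right) 0 \left(-5\right) 2 \left(-124\right) + 109 = \left(-3\right) 0 \cdot 2 \left(-124\right) + 109 = 0 \left(-124\right) + 109 = 0 + 109 = 109$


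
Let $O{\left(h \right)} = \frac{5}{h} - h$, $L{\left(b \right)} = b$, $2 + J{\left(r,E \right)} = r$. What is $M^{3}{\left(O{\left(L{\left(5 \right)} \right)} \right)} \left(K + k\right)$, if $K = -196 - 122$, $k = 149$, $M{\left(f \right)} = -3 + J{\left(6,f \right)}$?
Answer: $-169$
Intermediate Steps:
$J{\left(r,E \right)} = -2 + r$
$O{\left(h \right)} = - h + \frac{5}{h}$
$M{\left(f \right)} = 1$ ($M{\left(f \right)} = -3 + \left(-2 + 6\right) = -3 + 4 = 1$)
$K = -318$ ($K = -196 - 122 = -318$)
$M^{3}{\left(O{\left(L{\left(5 \right)} \right)} \right)} \left(K + k\right) = 1^{3} \left(-318 + 149\right) = 1 \left(-169\right) = -169$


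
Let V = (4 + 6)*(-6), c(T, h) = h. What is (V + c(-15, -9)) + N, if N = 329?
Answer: 260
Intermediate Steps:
V = -60 (V = 10*(-6) = -60)
(V + c(-15, -9)) + N = (-60 - 9) + 329 = -69 + 329 = 260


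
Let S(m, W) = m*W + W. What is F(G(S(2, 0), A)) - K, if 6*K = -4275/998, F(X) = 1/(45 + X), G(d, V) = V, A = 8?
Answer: 77521/105788 ≈ 0.73280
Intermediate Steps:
S(m, W) = W + W*m (S(m, W) = W*m + W = W + W*m)
K = -1425/1996 (K = (-4275/998)/6 = (-4275*1/998)/6 = (⅙)*(-4275/998) = -1425/1996 ≈ -0.71393)
F(G(S(2, 0), A)) - K = 1/(45 + 8) - 1*(-1425/1996) = 1/53 + 1425/1996 = 77521/105788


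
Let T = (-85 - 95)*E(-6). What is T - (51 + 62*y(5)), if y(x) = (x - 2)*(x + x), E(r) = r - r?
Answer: -1911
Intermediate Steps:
E(r) = 0
y(x) = 2*x*(-2 + x) (y(x) = (-2 + x)*(2*x) = 2*x*(-2 + x))
T = 0 (T = (-85 - 95)*0 = -180*0 = 0)
T - (51 + 62*y(5)) = 0 - (51 + 62*(2*5*(-2 + 5))) = 0 - (51 + 62*(2*5*3)) = 0 - (51 + 62*30) = 0 - (51 + 1860) = 0 - 1*1911 = 0 - 1911 = -1911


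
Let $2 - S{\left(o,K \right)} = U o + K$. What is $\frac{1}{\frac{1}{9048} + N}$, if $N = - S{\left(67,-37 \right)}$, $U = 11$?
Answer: $\frac{9048}{6315505} \approx 0.0014327$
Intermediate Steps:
$S{\left(o,K \right)} = 2 - K - 11 o$ ($S{\left(o,K \right)} = 2 - \left(11 o + K\right) = 2 - \left(K + 11 o\right) = 2 - K - 11 o$)
$N = 698$ ($N = - (2 - -37 - 737) = - (2 + 37 - 737) = \left(-1\right) \left(-698\right) = 698$)
$\frac{1}{\frac{1}{9048} + N} = \frac{1}{\frac{1}{9048} + 698} = \frac{1}{\frac{6315505}{9048}} = \frac{9048}{6315505}$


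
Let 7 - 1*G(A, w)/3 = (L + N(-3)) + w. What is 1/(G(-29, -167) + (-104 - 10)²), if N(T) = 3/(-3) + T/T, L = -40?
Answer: 1/13638 ≈ 7.3325e-5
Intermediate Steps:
N(T) = 0 (N(T) = 3*(-⅓) + 1 = -1 + 1 = 0)
G(A, w) = 141 - 3*w (G(A, w) = 21 - 3*((-40 + 0) + w) = 21 - 3*(-40 + w) = 21 + (120 - 3*w) = 141 - 3*w)
1/(G(-29, -167) + (-104 - 10)²) = 1/((141 - 3*(-167)) + (-104 - 10)²) = 1/((141 + 501) + (-114)²) = 1/(642 + 12996) = 1/13638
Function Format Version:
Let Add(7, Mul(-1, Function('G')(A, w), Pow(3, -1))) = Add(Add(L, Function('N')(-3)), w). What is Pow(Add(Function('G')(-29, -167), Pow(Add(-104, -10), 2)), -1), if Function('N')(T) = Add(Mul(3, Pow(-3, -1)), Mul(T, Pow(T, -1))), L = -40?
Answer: Rational(1, 13638) ≈ 7.3325e-5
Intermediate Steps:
Function('N')(T) = 0 (Function('N')(T) = Add(Mul(3, Rational(-1, 3)), 1) = Add(-1, 1) = 0)
Function('G')(A, w) = Add(141, Mul(-3, w)) (Function('G')(A, w) = Add(21, Mul(-3, Add(Add(-40, 0), w))) = Add(21, Mul(-3, Add(-40, w))) = Add(21, Add(120, Mul(-3, w))) = Add(141, Mul(-3, w)))
Pow(Add(Function('G')(-29, -167), Pow(Add(-104, -10), 2)), -1) = Pow(Add(Add(141, Mul(-3, -167)), Pow(Add(-104, -10), 2)), -1) = Pow(Add(Add(141, 501), Pow(-114, 2)), -1) = Pow(Add(642, 12996), -1) = Pow(13638, -1) = Rational(1, 13638)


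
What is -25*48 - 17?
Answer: -1217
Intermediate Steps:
-25*48 - 17 = -1200 - 17 = -1217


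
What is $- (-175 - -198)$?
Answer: $-23$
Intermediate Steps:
$- (-175 - -198) = - (-175 + 198) = \left(-1\right) 23 = -23$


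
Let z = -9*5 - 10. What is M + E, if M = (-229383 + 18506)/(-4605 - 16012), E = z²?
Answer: 62577302/20617 ≈ 3035.2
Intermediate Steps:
z = -55 (z = -45 - 10 = -55)
E = 3025 (E = (-55)² = 3025)
M = 210877/20617 (M = -210877/(-20617) = -210877*(-1/20617) = 210877/20617 ≈ 10.228)
M + E = 210877/20617 + 3025 = 62577302/20617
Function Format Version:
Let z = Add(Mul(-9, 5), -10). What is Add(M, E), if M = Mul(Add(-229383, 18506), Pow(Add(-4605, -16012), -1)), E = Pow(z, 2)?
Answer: Rational(62577302, 20617) ≈ 3035.2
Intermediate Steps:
z = -55 (z = Add(-45, -10) = -55)
E = 3025 (E = Pow(-55, 2) = 3025)
M = Rational(210877, 20617) (M = Mul(-210877, Pow(-20617, -1)) = Mul(-210877, Rational(-1, 20617)) = Rational(210877, 20617) ≈ 10.228)
Add(M, E) = Add(Rational(210877, 20617), 3025) = Rational(62577302, 20617)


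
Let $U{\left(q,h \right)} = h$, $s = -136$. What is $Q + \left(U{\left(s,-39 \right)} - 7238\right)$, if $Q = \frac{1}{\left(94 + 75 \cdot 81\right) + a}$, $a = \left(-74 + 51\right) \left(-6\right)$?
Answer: $- \frac{45896038}{6307} \approx -7277.0$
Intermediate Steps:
$a = 138$ ($a = \left(-23\right) \left(-6\right) = 138$)
$Q = \frac{1}{6307}$ ($Q = \frac{1}{\left(94 + 75 \cdot 81\right) + 138} = \frac{1}{\left(94 + 6075\right) + 138} = \frac{1}{6169 + 138} = \frac{1}{6307} \approx 0.00015855$)
$Q + \left(U{\left(s,-39 \right)} - 7238\right) = \frac{1}{6307} - 7277 = - \frac{45896038}{6307}$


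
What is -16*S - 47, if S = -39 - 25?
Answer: 977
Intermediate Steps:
S = -64
-16*S - 47 = -16*(-64) - 47 = 1024 - 47 = 977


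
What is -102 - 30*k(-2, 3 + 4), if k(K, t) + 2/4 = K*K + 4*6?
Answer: -927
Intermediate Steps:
k(K, t) = 47/2 + K² (k(K, t) = -½ + (K*K + 4*6) = -½ + (K² + 24) = -½ + (24 + K²) = 47/2 + K²)
-102 - 30*k(-2, 3 + 4) = -102 - 30*(47/2 + (-2)²) = -102 - 30*(47/2 + 4) = -102 - 30*55/2 = -102 - 825 = -927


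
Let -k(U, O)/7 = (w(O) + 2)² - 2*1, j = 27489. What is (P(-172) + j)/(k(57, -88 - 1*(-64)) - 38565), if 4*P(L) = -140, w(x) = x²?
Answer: -742/64247 ≈ -0.011549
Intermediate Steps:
P(L) = -35 (P(L) = (¼)*(-140) = -35)
k(U, O) = 14 - 7*(2 + O²)² (k(U, O) = -7*((O² + 2)² - 2*1) = -7*((2 + O²)² - 2) = -7*(-2 + (2 + O²)²) = 14 - 7*(2 + O²)²)
(P(-172) + j)/(k(57, -88 - 1*(-64)) - 38565) = (-35 + 27489)/((14 - 7*(2 + (-88 - 1*(-64))²)²) - 38565) = 27454/((14 - 7*(2 + (-88 + 64)²)²) - 38565) = 27454/((14 - 7*(2 + (-24)²)²) - 38565) = 27454/((14 - 7*(2 + 576)²) - 38565) = 27454/((14 - 7*578²) - 38565) = 27454/((14 - 7*334084) - 38565) = 27454/((14 - 2338588) - 38565) = 27454/(-2338574 - 38565) = 27454/(-2377139) = 27454*(-1/2377139) = -742/64247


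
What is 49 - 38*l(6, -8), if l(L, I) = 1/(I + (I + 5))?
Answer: 577/11 ≈ 52.455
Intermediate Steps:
l(L, I) = 1/(5 + 2*I) (l(L, I) = 1/(I + (5 + I)) = 1/(5 + 2*I))
49 - 38*l(6, -8) = 49 - 38/(5 + 2*(-8)) = 49 - 38/(5 - 16) = 49 - 38/(-11) = 49 - 38*(-1/11) = 49 + 38/11 = 577/11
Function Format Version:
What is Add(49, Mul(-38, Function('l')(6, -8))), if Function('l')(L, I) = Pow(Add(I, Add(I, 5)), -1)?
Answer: Rational(577, 11) ≈ 52.455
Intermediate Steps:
Function('l')(L, I) = Pow(Add(5, Mul(2, I)), -1) (Function('l')(L, I) = Pow(Add(I, Add(5, I)), -1) = Pow(Add(5, Mul(2, I)), -1))
Add(49, Mul(-38, Function('l')(6, -8))) = Add(49, Mul(-38, Pow(Add(5, Mul(2, -8)), -1))) = Add(49, Mul(-38, Pow(Add(5, -16), -1))) = Add(49, Mul(-38, Pow(-11, -1))) = Add(49, Mul(-38, Rational(-1, 11))) = Add(49, Rational(38, 11)) = Rational(577, 11)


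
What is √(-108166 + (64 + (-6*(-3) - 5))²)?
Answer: I*√102237 ≈ 319.75*I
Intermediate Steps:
√(-108166 + (64 + (-6*(-3) - 5))²) = √(-108166 + (64 + (18 - 5))²) = √(-108166 + (64 + 13)²) = √(-108166 + 77²) = √(-108166 + 5929) = √(-102237) = I*√102237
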